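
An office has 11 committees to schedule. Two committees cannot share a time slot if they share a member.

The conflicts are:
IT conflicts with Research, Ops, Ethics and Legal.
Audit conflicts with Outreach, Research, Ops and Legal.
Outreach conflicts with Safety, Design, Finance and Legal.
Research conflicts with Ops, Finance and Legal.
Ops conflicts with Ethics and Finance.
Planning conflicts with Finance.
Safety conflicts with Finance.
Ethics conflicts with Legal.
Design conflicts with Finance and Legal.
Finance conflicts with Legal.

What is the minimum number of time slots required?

4

Outreach, Design, Finance, Legal all conflict with each other, so at least 4 time slots are needed.
4 time slots suffice: time slot 1 → {Ops, Planning, Safety, Legal}; time slot 2 → {IT, Audit, Finance}; time slot 3 → {Outreach, Research, Ethics}; time slot 4 → {Design}. No two conflicting committees share a time slot.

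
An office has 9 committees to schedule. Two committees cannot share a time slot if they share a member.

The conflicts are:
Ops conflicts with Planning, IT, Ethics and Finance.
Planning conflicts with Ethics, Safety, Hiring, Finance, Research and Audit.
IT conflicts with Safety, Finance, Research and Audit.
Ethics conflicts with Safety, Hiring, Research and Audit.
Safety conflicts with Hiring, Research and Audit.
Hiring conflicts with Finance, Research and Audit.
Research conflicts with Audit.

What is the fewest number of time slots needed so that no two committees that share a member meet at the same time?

Planning, Ethics, Safety, Hiring, Research, Audit all conflict with each other, so at least 6 time slots are needed.
6 time slots suffice: time slot 1 → {Planning, IT}; time slot 2 → {Safety, Finance}; time slot 3 → {Ops, Audit}; time slot 4 → {Research}; time slot 5 → {Ethics}; time slot 6 → {Hiring}. No two conflicting committees share a time slot.

6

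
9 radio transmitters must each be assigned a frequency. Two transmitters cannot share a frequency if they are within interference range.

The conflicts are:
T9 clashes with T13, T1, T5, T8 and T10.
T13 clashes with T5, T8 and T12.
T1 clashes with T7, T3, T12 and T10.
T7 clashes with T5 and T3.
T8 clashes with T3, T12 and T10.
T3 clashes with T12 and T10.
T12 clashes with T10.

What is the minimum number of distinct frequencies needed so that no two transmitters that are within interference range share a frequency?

4

T1, T3, T12, T10 all conflict with each other, so at least 4 frequencies are needed.
4 frequencies suffice: frequency 1 → {T9, T3}; frequency 2 → {T13, T7, T10}; frequency 3 → {T1, T5, T8}; frequency 4 → {T12}. Each listed conflict is separated.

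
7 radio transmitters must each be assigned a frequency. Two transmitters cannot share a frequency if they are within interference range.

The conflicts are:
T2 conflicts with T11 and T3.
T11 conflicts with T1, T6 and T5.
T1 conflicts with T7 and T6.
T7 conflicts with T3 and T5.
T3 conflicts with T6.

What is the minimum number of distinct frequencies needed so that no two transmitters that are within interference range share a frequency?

T11, T1, T6 all conflict with each other, so at least 3 frequencies are needed.
A valid assignment using 3 frequencies: T2=2, T11=1, T1=3, T7=2, T3=1, T6=2, T5=3. Each listed conflict is separated.

3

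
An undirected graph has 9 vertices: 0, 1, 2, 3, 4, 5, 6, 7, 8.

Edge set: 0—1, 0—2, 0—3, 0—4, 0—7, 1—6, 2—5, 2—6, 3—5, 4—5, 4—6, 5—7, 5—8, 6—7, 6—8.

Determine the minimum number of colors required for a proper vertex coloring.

2

0 and 2 are adjacent, so at least 2 colors are needed.
2 colors suffice: color a → {0, 5, 6}; color b → {1, 2, 3, 4, 7, 8}. Each edge has distinct colors on its endpoints.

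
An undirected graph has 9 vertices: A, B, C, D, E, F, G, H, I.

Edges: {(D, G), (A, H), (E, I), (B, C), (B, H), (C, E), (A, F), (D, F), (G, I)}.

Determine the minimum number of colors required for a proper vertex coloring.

3

The cycle D-F-A-H-B-C-E-I-G-D has odd length 9, so it cannot be 2-colored; at least 3 colors are needed.
3 colors suffice: color 1 → {B, F, I}; color 2 → {A, C, G}; color 3 → {D, E, H}. Each edge has distinct colors on its endpoints.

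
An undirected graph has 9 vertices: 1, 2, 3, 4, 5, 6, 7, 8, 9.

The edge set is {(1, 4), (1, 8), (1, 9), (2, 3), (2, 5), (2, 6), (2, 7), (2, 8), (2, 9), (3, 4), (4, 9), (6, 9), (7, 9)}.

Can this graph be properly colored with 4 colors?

Yes

The chromatic number is 3. 2, 7, 9 are pairwise adjacent, so at least 3 colors are needed.
One proper 3-coloring: 1=green, 2=red, 3=blue, 4=red, 5=blue, 6=green, 7=green, 8=blue, 9=blue.
Since 4 ≥ 3, a proper 4-coloring certainly exists.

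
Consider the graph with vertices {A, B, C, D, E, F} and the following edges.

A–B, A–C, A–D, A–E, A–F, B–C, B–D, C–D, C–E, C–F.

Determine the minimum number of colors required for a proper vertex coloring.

A, B, C, D are mutually adjacent (a clique of size 4), so at least 4 colors are needed.
One proper 4-coloring: A=red, B=green, C=blue, D=yellow, E=green, F=green. Every edge joins two different colors.

4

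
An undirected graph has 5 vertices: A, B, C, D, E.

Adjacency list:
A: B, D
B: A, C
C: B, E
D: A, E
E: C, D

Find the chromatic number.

3

The cycle A-B-C-E-D-A has odd length 5, so it cannot be 2-colored; at least 3 colors are needed.
3 colors suffice: color 1 → {C, D}; color 2 → {B, E}; color 3 → {A}. Each edge has distinct colors on its endpoints.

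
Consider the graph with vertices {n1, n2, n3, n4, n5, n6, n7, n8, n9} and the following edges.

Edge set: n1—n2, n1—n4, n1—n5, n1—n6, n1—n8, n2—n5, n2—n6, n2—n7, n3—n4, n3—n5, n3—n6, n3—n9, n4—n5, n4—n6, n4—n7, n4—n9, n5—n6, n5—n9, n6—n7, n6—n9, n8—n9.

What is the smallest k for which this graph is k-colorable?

n3, n4, n5, n6, n9 are pairwise adjacent (a clique of size 5), so at least 5 colors are needed.
5 colors suffice: n1=Y, n2=B, n3=P, n4=B, n5=G, n6=R, n7=G, n8=R, n9=Y. Every edge joins two different colors.

5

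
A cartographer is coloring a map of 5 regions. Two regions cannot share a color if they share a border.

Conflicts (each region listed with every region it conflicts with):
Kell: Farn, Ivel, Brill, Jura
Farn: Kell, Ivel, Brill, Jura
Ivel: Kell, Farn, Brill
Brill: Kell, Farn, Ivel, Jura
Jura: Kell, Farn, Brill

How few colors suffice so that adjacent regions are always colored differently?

4

Kell, Farn, Brill, Jura all conflict with each other, so at least 4 colors are needed.
A valid assignment using 4 colors: Kell=1, Farn=2, Ivel=4, Brill=3, Jura=4. Every pair that conflicts lands in different colors.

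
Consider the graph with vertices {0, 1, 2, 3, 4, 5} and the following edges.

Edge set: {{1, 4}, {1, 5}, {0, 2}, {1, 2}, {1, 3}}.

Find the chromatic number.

2

1 and 2 are adjacent, so at least 2 colors are needed.
2 colors suffice: color a → {0, 1}; color b → {2, 3, 4, 5}. Every edge joins two different colors.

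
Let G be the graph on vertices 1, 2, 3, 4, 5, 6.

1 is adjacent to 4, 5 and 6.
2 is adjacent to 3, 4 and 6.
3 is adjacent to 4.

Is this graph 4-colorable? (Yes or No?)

The chromatic number is 3. 2, 3, 4 are mutually adjacent, so at least 3 colors are needed.
3 colors suffice: 1=a, 2=a, 3=c, 4=b, 5=b, 6=b.
Since 4 ≥ 3, a proper 4-coloring certainly exists.

Yes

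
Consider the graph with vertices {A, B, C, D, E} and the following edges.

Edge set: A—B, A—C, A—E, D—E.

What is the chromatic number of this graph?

D and E are adjacent, so at least 2 colors are needed.
2 colors suffice: color 1 → {A, D}; color 2 → {B, C, E}. Each edge has distinct colors on its endpoints.

2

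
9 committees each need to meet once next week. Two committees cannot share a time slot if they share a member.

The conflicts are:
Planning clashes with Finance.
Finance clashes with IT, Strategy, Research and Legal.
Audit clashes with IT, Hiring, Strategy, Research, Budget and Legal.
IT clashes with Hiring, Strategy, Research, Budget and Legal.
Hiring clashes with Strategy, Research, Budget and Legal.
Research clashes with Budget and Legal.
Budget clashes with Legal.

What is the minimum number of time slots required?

6

Audit, IT, Hiring, Research, Budget, Legal all conflict with each other, so at least 6 time slots are needed.
6 time slots suffice: time slot 1 → {Planning, IT}; time slot 2 → {Strategy, Research}; time slot 3 → {Finance, Hiring}; time slot 4 → {Audit}; time slot 5 → {Legal}; time slot 6 → {Budget}. Each listed conflict is separated.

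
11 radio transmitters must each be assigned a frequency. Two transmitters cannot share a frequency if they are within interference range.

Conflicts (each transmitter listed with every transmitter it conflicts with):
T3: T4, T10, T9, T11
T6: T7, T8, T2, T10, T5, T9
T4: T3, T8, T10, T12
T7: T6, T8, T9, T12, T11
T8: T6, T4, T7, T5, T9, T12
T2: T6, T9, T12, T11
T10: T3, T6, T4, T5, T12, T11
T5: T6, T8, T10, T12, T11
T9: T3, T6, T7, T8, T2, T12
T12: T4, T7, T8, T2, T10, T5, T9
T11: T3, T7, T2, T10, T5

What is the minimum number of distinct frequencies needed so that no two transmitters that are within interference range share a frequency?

4

T6, T7, T8, T9 pairwise conflict, so at least 4 frequencies are needed.
4 frequencies suffice: frequency 1 → {T6, T12, T11}; frequency 2 → {T8, T2, T10}; frequency 3 → {T4, T5, T9}; frequency 4 → {T3, T7}. No two conflicting transmitters share a frequency.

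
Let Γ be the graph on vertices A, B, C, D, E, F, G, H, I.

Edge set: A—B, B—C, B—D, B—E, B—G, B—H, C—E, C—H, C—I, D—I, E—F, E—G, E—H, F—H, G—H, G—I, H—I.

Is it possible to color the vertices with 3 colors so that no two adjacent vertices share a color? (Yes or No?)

No

B, C, E, H are pairwise adjacent (a clique of size 4), so at least 4 colors are needed.
So 3 colors are not enough.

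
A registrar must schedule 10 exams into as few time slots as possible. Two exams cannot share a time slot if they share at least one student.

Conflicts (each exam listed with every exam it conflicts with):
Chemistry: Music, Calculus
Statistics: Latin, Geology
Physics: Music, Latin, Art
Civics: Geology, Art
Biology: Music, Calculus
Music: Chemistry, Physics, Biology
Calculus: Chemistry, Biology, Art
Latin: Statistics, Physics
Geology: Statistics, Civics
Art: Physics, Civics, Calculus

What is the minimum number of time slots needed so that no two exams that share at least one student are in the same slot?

The cycle Chemistry-Music-Physics-Art-Calculus-Chemistry has odd length 5, so it cannot be 2-colored; at least 3 time slots are needed.
Using 3 time slots: Chemistry=2, Statistics=2, Physics=3, Civics=3, Biology=2, Music=1, Calculus=1, Latin=1, Geology=1, Art=2. No two conflicting exams share a time slot.

3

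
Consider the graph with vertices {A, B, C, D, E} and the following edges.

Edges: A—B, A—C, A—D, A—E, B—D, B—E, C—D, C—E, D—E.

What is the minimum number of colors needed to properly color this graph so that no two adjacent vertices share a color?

A, C, D, E form a clique, so at least 4 colors are needed.
4 colors suffice: color red → {E}; color blue → {A}; color green → {D}; color yellow → {B, C}. No two adjacent vertices share a color.

4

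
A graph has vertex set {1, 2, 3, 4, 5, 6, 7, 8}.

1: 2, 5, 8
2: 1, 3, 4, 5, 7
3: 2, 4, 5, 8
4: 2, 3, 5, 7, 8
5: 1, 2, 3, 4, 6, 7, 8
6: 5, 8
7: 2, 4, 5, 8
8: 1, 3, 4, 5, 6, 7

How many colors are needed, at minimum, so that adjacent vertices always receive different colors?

3, 4, 5, 8 form a clique, so at least 4 colors are needed.
4 colors suffice: color red → {5}; color blue → {2, 8}; color green → {1, 4, 6}; color yellow → {3, 7}. Each edge has distinct colors on its endpoints.

4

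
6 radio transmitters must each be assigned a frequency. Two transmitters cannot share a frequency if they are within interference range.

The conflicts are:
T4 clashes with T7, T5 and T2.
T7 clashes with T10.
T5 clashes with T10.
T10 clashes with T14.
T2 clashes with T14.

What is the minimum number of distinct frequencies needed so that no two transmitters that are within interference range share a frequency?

The cycle T14-T10-T7-T4-T2-T14 has odd length 5, so it cannot be 2-colored; at least 3 frequencies are needed.
A valid assignment using 3 frequencies: T4=1, T7=2, T5=2, T10=1, T2=3, T14=2. No two conflicting transmitters share a frequency.

3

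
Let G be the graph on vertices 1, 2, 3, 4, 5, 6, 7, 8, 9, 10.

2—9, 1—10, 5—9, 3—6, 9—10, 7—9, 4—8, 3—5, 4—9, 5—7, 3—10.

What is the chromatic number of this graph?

3

5, 7, 9 are pairwise adjacent, so at least 3 colors are needed.
One proper 3-coloring: 1=red, 2=blue, 3=red, 4=blue, 5=blue, 6=blue, 7=green, 8=red, 9=red, 10=blue. Each edge has distinct colors on its endpoints.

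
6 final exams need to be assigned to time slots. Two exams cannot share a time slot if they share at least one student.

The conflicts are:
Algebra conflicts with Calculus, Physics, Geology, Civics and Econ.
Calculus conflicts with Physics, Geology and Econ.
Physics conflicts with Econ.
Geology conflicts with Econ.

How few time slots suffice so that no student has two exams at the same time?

4

Algebra, Calculus, Geology, Econ pairwise conflict, so at least 4 time slots are needed.
4 time slots suffice: Algebra=1, Calculus=2, Physics=4, Geology=4, Civics=2, Econ=3. No two conflicting exams share a time slot.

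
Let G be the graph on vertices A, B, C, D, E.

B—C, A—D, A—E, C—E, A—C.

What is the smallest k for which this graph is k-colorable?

3

A, C, E form a triangle, so at least 3 colors are needed.
3 colors suffice: color red → {A, B}; color blue → {C, D}; color green → {E}. Every edge joins two different colors.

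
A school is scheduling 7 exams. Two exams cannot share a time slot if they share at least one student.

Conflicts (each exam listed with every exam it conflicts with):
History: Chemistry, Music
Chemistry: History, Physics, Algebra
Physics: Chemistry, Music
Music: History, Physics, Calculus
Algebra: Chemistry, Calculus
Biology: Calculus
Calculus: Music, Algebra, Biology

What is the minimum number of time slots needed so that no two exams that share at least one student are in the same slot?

The cycle Algebra-Chemistry-Physics-Music-Calculus-Algebra has odd length 5, so it cannot be 2-colored; at least 3 time slots are needed.
3 time slots suffice: time slot 1 → {Chemistry, Music, Biology}; time slot 2 → {History, Physics, Calculus}; time slot 3 → {Algebra}. Every pair that conflicts lands in different time slots.

3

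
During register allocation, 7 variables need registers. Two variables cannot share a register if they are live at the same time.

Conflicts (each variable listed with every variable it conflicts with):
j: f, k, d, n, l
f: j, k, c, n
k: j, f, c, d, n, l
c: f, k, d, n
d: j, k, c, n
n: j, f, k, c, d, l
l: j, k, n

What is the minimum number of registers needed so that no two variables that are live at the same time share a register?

4

k, c, d, n pairwise conflict, so at least 4 registers are needed.
4 registers suffice: register 1 → {k}; register 2 → {n}; register 3 → {j, c}; register 4 → {f, d, l}. Each listed conflict is separated.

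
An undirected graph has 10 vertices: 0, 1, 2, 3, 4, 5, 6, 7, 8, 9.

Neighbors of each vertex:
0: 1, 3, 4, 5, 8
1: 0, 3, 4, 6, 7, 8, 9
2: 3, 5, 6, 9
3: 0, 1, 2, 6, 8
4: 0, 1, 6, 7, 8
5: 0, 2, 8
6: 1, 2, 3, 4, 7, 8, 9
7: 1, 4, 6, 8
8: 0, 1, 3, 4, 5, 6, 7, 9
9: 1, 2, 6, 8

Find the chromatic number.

1, 4, 6, 7, 8 are mutually adjacent (a clique of size 5), so at least 5 colors are needed.
5 colors suffice: color red → {2, 8}; color blue → {1, 5}; color green → {0, 6}; color yellow → {3, 4, 9}; color purple → {7}. Each edge has distinct colors on its endpoints.

5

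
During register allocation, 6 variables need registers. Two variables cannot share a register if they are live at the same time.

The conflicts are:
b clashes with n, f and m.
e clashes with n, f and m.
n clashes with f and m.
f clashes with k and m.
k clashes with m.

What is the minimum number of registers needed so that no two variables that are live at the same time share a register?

4

b, n, f, m pairwise conflict, so at least 4 registers are needed.
4 registers suffice: register 1 → {m}; register 2 → {f}; register 3 → {n, k}; register 4 → {b, e}. Every pair that conflicts lands in different registers.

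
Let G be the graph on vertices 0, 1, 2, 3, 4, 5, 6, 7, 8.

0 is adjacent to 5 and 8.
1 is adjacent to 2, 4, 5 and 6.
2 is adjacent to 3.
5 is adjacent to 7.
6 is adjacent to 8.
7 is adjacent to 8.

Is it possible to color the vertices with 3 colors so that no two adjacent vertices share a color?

Yes

The chromatic number is 3. The cycle 0-8-6-1-5-0 has odd length 5, so it cannot be 2-colored; at least 3 colors are needed.
3 colors suffice: color a → {1, 3, 8}; color b → {2, 4, 5, 6}; color c → {0, 7}.
That is already a proper 3-coloring.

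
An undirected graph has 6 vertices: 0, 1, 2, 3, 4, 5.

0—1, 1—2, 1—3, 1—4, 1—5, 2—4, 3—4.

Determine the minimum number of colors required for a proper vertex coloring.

1, 2, 4 form a triangle, so at least 3 colors are needed.
A valid assignment using 3 colors: 0=blue, 1=red, 2=green, 3=green, 4=blue, 5=blue. Each edge has distinct colors on its endpoints.

3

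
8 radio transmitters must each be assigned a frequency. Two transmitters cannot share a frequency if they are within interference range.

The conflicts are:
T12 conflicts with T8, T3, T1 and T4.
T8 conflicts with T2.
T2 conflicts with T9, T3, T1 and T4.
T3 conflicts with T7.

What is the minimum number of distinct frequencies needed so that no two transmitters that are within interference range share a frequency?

2

T3 and T7 conflict, so at least 2 frequencies are needed.
2 frequencies suffice: frequency 1 → {T12, T2, T7}; frequency 2 → {T8, T9, T3, T1, T4}. No two conflicting transmitters share a frequency.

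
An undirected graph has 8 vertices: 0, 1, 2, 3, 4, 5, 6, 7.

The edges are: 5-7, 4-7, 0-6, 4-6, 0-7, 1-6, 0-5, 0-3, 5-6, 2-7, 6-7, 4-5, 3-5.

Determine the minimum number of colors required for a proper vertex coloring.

4, 5, 6, 7 are pairwise adjacent (a clique of size 4), so at least 4 colors are needed.
4 colors suffice: 0=d, 1=a, 2=b, 3=a, 4=d, 5=c, 6=b, 7=a. Each edge has distinct colors on its endpoints.

4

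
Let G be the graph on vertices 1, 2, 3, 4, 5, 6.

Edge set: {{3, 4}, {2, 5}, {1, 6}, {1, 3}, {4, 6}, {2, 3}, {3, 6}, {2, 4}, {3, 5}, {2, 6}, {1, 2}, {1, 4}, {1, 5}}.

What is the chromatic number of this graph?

5

1, 2, 3, 4, 6 are mutually adjacent (a clique of size 5), so at least 5 colors are needed.
One proper 5-coloring: 1=red, 2=blue, 3=green, 4=yellow, 5=yellow, 6=purple. No two adjacent vertices share a color.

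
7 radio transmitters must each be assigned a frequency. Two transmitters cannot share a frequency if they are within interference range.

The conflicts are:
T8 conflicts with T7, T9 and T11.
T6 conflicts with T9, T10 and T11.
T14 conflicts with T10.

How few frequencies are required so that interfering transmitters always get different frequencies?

2

T8 and T7 conflict, so at least 2 frequencies are needed.
2 frequencies suffice: frequency 1 → {T8, T6, T14}; frequency 2 → {T7, T9, T10, T11}. Each listed conflict is separated.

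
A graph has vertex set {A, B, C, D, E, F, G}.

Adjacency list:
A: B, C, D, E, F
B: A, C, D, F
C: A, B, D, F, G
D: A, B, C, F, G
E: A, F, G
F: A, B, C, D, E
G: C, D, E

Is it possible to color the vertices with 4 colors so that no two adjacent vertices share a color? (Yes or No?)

No

A, B, C, D, F are mutually adjacent (a clique of size 5), so at least 5 colors are needed.
So 4 colors are not enough.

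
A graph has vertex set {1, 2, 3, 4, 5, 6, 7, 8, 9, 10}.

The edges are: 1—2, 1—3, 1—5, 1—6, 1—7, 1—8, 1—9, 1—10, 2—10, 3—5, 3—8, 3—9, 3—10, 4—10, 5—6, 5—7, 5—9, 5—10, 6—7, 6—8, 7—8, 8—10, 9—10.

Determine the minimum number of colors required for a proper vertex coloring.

1, 3, 5, 9, 10 are mutually adjacent (a clique of size 5), so at least 5 colors are needed.
5 colors suffice: color red → {1, 4}; color blue → {6, 10}; color green → {2, 5, 8}; color yellow → {3, 7}; color purple → {9}. Every edge joins two different colors.

5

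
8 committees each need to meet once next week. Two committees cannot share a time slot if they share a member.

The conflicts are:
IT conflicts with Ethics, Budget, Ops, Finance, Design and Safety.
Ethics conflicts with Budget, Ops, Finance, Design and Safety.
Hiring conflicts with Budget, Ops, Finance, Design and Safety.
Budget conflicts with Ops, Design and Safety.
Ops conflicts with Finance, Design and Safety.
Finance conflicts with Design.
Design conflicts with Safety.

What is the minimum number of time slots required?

IT, Ethics, Budget, Ops, Design, Safety are mutually in conflict, so at least 6 time slots are needed.
6 time slots suffice: time slot 1 → {Design}; time slot 2 → {Ops}; time slot 3 → {IT, Hiring}; time slot 4 → {Finance, Safety}; time slot 5 → {Ethics}; time slot 6 → {Budget}. Every pair that conflicts lands in different time slots.

6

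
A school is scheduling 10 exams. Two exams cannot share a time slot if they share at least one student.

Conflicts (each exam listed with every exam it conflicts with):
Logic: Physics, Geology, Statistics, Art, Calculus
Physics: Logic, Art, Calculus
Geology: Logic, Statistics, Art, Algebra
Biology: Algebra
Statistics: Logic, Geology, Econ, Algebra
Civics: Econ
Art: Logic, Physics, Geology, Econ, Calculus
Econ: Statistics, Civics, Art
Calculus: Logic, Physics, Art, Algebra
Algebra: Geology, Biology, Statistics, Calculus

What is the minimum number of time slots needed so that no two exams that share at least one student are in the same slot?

4

Logic, Physics, Art, Calculus pairwise conflict, so at least 4 time slots are needed.
A valid assignment using 4 time slots: Logic=1, Physics=4, Geology=3, Biology=2, Statistics=2, Civics=2, Art=2, Econ=1, Calculus=3, Algebra=1. No two conflicting exams share a time slot.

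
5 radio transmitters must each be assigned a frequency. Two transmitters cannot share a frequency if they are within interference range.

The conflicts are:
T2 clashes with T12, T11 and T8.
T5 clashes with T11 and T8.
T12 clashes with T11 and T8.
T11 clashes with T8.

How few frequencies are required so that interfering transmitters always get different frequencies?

T2, T12, T11, T8 pairwise conflict, so at least 4 frequencies are needed.
A valid assignment using 4 frequencies: T2=4, T5=3, T12=3, T11=1, T8=2. Each listed conflict is separated.

4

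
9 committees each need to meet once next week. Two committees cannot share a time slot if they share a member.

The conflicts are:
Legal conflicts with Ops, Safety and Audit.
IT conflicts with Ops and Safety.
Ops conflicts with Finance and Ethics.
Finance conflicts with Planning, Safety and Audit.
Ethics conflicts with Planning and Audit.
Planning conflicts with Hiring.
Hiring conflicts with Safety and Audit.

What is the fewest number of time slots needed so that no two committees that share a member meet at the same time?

Hiring and Audit conflict, so at least 2 time slots are needed.
Using 2 time slots: Legal=2, IT=2, Ops=1, Finance=2, Ethics=2, Planning=1, Hiring=2, Safety=1, Audit=1. No two conflicting committees share a time slot.

2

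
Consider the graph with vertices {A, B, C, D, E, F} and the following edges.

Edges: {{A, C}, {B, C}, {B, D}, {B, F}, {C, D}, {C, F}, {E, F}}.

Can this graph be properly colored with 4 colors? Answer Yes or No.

Yes

The chromatic number is 3. B, C, D are mutually adjacent, so at least 3 colors are needed.
3 colors suffice: color 1 → {C, E}; color 2 → {A, D, F}; color 3 → {B}.
Since 4 ≥ 3, a proper 4-coloring certainly exists.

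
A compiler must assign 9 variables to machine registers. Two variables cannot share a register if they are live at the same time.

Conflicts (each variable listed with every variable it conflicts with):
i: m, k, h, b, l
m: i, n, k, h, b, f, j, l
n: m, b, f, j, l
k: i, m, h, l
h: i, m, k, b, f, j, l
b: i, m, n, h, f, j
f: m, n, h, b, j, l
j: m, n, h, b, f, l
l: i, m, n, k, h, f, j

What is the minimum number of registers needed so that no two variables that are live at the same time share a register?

5

m, n, b, f, j are mutually in conflict, so at least 5 registers are needed.
Using 5 registers: i=4, m=1, n=2, k=5, h=2, b=3, f=5, j=4, l=3. Every pair that conflicts lands in different registers.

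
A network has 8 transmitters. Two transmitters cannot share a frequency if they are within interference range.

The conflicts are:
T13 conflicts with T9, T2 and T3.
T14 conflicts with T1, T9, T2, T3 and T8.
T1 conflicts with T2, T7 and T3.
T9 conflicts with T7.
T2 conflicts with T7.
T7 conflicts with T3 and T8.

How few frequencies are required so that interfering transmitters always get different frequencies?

3

T14, T1, T3 pairwise conflict, so at least 3 frequencies are needed.
A valid assignment using 3 frequencies: T13=1, T14=1, T1=3, T9=2, T2=2, T7=1, T3=2, T8=2. Every pair that conflicts lands in different frequencies.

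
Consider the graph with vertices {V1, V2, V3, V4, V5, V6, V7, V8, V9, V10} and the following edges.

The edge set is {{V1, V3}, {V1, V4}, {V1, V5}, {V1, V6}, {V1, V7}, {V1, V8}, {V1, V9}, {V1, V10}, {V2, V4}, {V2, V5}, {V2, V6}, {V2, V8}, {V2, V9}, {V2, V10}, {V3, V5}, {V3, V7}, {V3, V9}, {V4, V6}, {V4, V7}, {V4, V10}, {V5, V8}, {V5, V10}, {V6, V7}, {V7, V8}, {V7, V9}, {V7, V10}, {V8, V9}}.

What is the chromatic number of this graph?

V1, V4, V6, V7 are pairwise adjacent (a clique of size 4), so at least 4 colors are needed.
A valid assignment using 4 colors: V1=red, V2=red, V3=yellow, V4=green, V5=blue, V6=yellow, V7=blue, V8=yellow, V9=green, V10=yellow. Every edge joins two different colors.

4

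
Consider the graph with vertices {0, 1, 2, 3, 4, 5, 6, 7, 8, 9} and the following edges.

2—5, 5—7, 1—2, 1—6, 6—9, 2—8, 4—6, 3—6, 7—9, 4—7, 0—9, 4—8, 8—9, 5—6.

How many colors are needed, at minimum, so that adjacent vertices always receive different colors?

3

The cycle 4-8-2-5-6-4 has odd length 5, so it cannot be 2-colored; at least 3 colors are needed.
3 colors suffice: color red → {0, 2, 6, 7}; color blue → {1, 3, 4, 5, 9}; color green → {8}. Every edge joins two different colors.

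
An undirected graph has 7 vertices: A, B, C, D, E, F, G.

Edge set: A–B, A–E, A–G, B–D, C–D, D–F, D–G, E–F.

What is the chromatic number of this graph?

The cycle B-D-F-E-A-B has odd length 5, so it cannot be 2-colored; at least 3 colors are needed.
A valid assignment using 3 colors: A=1, B=2, C=2, D=1, E=3, F=2, G=2. Every edge joins two different colors.

3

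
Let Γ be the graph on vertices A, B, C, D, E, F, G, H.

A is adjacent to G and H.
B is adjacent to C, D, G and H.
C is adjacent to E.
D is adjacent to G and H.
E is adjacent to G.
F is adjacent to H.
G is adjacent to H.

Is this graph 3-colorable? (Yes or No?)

No

B, D, G, H form a clique, so at least 4 colors are needed.
So 3 colors are not enough.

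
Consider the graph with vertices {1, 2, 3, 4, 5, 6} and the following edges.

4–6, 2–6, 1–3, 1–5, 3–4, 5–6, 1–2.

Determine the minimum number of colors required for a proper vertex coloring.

3

The cycle 6-4-3-1-2-6 has odd length 5, so it cannot be 2-colored; at least 3 colors are needed.
3 colors suffice: color a → {1, 6}; color b → {2, 3, 5}; color c → {4}. Each edge has distinct colors on its endpoints.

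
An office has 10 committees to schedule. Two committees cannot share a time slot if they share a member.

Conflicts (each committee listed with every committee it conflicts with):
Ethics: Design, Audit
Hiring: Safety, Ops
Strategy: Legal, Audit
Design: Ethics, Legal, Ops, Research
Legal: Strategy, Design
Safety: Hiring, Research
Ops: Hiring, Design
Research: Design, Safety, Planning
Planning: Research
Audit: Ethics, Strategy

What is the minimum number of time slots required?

The cycle Strategy-Legal-Design-Ethics-Audit-Strategy has odd length 5, so it cannot be 2-colored; at least 3 time slots are needed.
A valid assignment using 3 time slots: Ethics=2, Hiring=1, Strategy=1, Design=1, Legal=2, Safety=3, Ops=2, Research=2, Planning=1, Audit=3. Each listed conflict is separated.

3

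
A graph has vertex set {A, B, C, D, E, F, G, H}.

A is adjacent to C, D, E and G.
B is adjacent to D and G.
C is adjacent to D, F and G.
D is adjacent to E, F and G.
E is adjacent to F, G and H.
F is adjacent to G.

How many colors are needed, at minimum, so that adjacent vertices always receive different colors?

4

C, D, F, G are pairwise adjacent (a clique of size 4), so at least 4 colors are needed.
4 colors suffice: color red → {G, H}; color blue → {D}; color green → {B, C, E}; color yellow → {A, F}. Every edge joins two different colors.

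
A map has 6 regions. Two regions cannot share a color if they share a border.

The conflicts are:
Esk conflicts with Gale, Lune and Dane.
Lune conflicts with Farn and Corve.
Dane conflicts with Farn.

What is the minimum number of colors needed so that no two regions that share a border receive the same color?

2

Lune and Corve conflict, so at least 2 colors are needed.
One proper 2-coloring: Esk=2, Gale=1, Lune=1, Dane=1, Farn=2, Corve=2. Every pair that conflicts lands in different colors.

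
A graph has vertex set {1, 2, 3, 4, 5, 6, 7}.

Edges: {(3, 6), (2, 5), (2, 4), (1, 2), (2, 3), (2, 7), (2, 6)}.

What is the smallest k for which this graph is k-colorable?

2, 3, 6 are mutually adjacent, so at least 3 colors are needed.
3 colors suffice: color a → {2}; color b → {1, 4, 5, 6, 7}; color c → {3}. No two adjacent vertices share a color.

3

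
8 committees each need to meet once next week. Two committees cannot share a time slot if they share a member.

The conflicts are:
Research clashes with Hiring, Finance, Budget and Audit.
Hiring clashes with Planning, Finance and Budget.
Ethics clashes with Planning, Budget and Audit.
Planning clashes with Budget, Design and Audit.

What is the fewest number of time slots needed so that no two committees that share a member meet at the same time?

3

Ethics, Planning, Budget pairwise conflict, so at least 3 time slots are needed.
3 time slots suffice: time slot 1 → {Research, Planning}; time slot 2 → {Finance, Budget, Design, Audit}; time slot 3 → {Hiring, Ethics}. Each listed conflict is separated.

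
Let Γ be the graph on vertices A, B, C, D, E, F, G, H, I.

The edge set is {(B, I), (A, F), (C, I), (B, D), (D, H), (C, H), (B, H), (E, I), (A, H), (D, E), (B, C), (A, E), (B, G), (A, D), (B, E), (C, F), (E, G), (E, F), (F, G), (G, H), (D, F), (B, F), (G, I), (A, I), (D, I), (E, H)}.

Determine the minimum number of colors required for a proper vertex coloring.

4

B, E, G, I form a clique, so at least 4 colors are needed.
4 colors suffice: color 1 → {A, B}; color 2 → {C, E}; color 3 → {D, G}; color 4 → {F, H, I}. Every edge joins two different colors.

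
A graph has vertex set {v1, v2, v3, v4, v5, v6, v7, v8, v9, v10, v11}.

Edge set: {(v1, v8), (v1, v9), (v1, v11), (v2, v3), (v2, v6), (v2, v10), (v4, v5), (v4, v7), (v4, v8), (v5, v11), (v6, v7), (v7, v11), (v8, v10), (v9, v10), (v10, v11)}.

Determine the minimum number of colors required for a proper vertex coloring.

The cycle v6-v2-v10-v11-v7-v6 has odd length 5, so it cannot be 2-colored; at least 3 colors are needed.
3 colors suffice: color red → {v1, v3, v4, v6, v10}; color blue → {v2, v8, v9, v11}; color green → {v5, v7}. Every edge joins two different colors.

3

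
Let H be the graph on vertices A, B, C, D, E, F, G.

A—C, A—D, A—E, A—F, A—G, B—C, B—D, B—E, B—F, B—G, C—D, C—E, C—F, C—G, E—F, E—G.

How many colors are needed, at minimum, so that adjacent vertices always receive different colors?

4

B, C, E, G are mutually adjacent (a clique of size 4), so at least 4 colors are needed.
4 colors suffice: color 1 → {C}; color 2 → {A, B}; color 3 → {D, E}; color 4 → {F, G}. Every edge joins two different colors.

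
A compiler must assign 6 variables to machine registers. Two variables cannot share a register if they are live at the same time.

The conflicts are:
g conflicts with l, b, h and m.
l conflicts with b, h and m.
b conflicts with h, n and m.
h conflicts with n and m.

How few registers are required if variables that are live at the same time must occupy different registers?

g, l, b, h, m pairwise conflict, so at least 5 registers are needed.
5 registers suffice: register 1 → {h}; register 2 → {b}; register 3 → {l, n}; register 4 → {m}; register 5 → {g}. Each listed conflict is separated.

5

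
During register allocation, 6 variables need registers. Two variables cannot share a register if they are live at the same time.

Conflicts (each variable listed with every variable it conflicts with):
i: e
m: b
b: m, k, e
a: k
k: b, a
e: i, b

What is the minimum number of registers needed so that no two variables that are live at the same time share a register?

2

a and k conflict, so at least 2 registers are needed.
2 registers suffice: register 1 → {i, b, a}; register 2 → {m, k, e}. No two conflicting variables share a register.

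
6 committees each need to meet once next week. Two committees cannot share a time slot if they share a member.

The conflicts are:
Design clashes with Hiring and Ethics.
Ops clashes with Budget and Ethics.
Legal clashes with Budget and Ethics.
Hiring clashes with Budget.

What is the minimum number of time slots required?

3

The cycle Hiring-Budget-Ops-Ethics-Design-Hiring has odd length 5, so it cannot be 2-colored; at least 3 time slots are needed.
A valid assignment using 3 time slots: Design=3, Ops=2, Legal=2, Hiring=2, Budget=1, Ethics=1. Each listed conflict is separated.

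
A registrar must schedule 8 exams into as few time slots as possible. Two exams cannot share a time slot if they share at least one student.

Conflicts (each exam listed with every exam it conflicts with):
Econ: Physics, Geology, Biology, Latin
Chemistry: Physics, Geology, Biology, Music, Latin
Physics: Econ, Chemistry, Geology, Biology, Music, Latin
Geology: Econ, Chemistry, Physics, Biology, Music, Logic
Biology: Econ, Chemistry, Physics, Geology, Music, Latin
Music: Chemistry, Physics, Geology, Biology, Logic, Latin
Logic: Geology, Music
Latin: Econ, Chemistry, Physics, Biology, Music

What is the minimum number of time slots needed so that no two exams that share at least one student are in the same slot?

5

Chemistry, Physics, Geology, Biology, Music pairwise conflict, so at least 5 time slots are needed.
5 time slots suffice: time slot 1 → {Biology, Logic}; time slot 2 → {Geology, Latin}; time slot 3 → {Econ, Music}; time slot 4 → {Physics}; time slot 5 → {Chemistry}. No two conflicting exams share a time slot.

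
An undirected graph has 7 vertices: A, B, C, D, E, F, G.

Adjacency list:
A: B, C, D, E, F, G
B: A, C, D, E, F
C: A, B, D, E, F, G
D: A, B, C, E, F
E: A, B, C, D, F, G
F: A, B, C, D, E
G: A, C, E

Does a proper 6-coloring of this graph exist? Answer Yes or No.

Yes

The chromatic number is 6. A, B, C, D, E, F form a clique, so at least 6 colors are needed.
6 colors suffice: A=2, B=6, C=1, D=5, E=3, F=4, G=4.
That is already a proper 6-coloring.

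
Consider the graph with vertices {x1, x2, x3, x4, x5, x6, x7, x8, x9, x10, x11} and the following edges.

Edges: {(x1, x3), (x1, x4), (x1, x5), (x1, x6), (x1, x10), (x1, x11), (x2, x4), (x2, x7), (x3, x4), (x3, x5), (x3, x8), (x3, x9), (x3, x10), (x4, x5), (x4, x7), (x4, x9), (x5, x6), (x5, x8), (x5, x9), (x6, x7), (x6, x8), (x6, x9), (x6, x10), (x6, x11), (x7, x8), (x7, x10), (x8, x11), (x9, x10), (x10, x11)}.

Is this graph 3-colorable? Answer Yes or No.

x1, x3, x4, x5 are mutually adjacent (a clique of size 4), so at least 4 colors are needed.
So 3 colors are not enough.

No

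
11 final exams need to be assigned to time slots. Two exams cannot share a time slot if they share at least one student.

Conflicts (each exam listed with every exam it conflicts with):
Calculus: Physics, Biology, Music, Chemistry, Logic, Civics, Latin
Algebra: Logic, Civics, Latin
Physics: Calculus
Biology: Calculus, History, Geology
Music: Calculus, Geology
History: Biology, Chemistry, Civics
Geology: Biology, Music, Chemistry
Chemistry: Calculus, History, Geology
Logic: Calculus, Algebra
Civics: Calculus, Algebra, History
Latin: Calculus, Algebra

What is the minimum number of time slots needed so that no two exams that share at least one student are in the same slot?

2

Calculus and Biology conflict, so at least 2 time slots are needed.
2 time slots suffice: time slot 1 → {Calculus, Algebra, History, Geology}; time slot 2 → {Physics, Biology, Music, Chemistry, Logic, Civics, Latin}. Every pair that conflicts lands in different time slots.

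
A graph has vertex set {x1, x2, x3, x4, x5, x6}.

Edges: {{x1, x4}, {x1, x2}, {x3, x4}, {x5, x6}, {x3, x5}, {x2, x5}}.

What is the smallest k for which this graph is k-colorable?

The cycle x2-x1-x4-x3-x5-x2 has odd length 5, so it cannot be 2-colored; at least 3 colors are needed.
One proper 3-coloring: x1=G, x2=B, x3=B, x4=R, x5=R, x6=B. Every edge joins two different colors.

3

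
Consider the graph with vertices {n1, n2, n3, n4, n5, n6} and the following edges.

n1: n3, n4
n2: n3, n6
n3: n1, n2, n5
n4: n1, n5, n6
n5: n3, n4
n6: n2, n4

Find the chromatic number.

3

The cycle n4-n6-n2-n3-n1-n4 has odd length 5, so it cannot be 2-colored; at least 3 colors are needed.
A valid assignment using 3 colors: n1=blue, n2=blue, n3=red, n4=red, n5=blue, n6=green. No two adjacent vertices share a color.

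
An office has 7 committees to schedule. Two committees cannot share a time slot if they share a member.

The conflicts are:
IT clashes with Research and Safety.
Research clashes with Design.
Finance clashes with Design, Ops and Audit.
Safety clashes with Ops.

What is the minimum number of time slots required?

Research and Design conflict, so at least 2 time slots are needed.
A valid assignment using 2 time slots: IT=2, Research=1, Finance=1, Design=2, Safety=1, Ops=2, Audit=2. Each listed conflict is separated.

2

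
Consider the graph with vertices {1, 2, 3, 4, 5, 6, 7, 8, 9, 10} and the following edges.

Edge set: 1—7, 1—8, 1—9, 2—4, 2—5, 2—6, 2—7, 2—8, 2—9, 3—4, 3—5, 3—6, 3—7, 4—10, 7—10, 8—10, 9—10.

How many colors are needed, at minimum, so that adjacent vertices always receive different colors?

1 and 9 are adjacent, so at least 2 colors are needed.
2 colors suffice: color a → {1, 2, 3, 10}; color b → {4, 5, 6, 7, 8, 9}. No two adjacent vertices share a color.

2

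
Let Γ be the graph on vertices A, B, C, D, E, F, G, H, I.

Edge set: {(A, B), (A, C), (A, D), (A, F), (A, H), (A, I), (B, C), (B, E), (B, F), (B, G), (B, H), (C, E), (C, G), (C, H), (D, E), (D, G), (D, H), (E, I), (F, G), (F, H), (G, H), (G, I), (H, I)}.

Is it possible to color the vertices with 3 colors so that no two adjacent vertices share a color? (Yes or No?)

A, B, F, H form a clique, so at least 4 colors are needed.
So 3 colors are not enough.

No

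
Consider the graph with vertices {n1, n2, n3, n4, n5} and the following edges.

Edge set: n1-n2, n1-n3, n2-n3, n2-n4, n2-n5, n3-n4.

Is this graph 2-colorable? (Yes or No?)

n2, n3, n4 form a triangle, so at least 3 colors are needed.
So 2 colors are not enough.

No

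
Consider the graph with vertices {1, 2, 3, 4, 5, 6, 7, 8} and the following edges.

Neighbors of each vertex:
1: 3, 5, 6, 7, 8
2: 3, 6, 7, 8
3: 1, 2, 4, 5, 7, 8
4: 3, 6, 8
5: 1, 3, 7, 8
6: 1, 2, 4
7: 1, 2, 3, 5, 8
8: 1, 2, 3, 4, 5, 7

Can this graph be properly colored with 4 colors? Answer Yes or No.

1, 3, 5, 7, 8 form a clique, so at least 5 colors are needed.
So 4 colors are not enough.

No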